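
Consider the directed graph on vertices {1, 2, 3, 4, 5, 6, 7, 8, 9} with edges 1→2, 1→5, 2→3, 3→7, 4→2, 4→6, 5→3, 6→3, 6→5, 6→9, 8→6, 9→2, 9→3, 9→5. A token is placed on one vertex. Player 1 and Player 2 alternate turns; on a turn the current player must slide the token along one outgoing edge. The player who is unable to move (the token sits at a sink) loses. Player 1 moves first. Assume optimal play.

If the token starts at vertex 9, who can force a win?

Player 1 wins.

Classify positions by backward induction: terminal positions (no move available) are L. From any other position, the mover wins iff some move reaches an L.
Every edge goes from a vertex to one that appears earlier in the order 7, 3, 5, 2, 9, 6, 4, 1, 8, so processing vertices in that order labels each vertex after all of its successors.
7: no outgoing edge → L
3: →7(L), so W
5: →3(W) only, which is W, so L
2: →3(W) only, which is W, so L
9: →2(L), so W
6: →5(L), so W
4: →2(L), so W
1: →2(L), so W
8: →6(W) only, which is W, so L
From 9 Player 1 can move to 2, reaching an L position.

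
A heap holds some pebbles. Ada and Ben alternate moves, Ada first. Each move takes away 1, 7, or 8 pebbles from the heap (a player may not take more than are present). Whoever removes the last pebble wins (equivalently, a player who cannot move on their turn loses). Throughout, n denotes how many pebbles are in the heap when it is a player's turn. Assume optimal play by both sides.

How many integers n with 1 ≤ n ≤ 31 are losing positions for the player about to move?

8

Label each position W (a win for the player to move) or L (a loss). A position with no legal move is L; any other position is W exactly when some move reaches an L, and L when every move reaches a W.
n=0: no move → L
n=1: reaches L-position 0 → W
n=2: only reaches 1(W), which is W → L
n=3: reaches L-position 2 → W
n=4: only reaches 3(W), which is W → L
n=5: reaches L-position 4 → W
n=6: only reaches 5(W), which is W → L
n=7: reaches L-position 6 → W
n=8: reaches L-position 0 → W
n=9: reaches L-position 2 → W
n=10: reaches L-position 2 → W
n=11: reaches L-position 4 → W
n=12: reaches L-position 4 → W
n=13: reaches L-position 6 → W
n=14: reaches L-position 6 → W
n=15: only reaches 14(W), 8(W), 7(W), all W → L
n=16: reaches L-position 15 → W
n=17: only reaches 16(W), 10(W), 9(W), all W → L
n=18: reaches L-position 17 → W
n=19: only reaches 18(W), 12(W), 11(W), all W → L
n=20: reaches L-position 19 → W
n=21: only reaches 20(W), 14(W), 13(W), all W → L
n=22: reaches L-position 21 → W
n=23: reaches L-position 15 → W
n=24: reaches L-position 17 → W
n=25: reaches L-position 17 → W
n=26: reaches L-position 19 → W
n=27: reaches L-position 19 → W
n=28: reaches L-position 21 → W
n=29: reaches L-position 21 → W
n=30: only reaches 29(W), 23(W), 22(W), all W → L
n=31: reaches L-position 30 → W
L entries with 1 ≤ n ≤ 31 (n=0 is outside the asked range and is not counted): n = 2, 4, 6, 15, 17, 19, 21, 30; that makes 8.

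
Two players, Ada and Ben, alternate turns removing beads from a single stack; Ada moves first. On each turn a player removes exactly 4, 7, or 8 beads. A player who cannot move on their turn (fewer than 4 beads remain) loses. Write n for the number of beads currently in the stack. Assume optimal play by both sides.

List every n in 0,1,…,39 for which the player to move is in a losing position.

0, 1, 2, 3, 12, 13, 14, 15, 24, 25, 26, 27, 36, 37, 38, 39

Build the W/L table. Terminal = L. A non-terminal position is W if it has a move to some L; otherwise it is L.
n=0: no move → L
n=1: no move → L
n=2: no move → L
n=3: no move → L
n=4: →0(L), so W
n=5: →1(L), so W
n=6: →2(L), so W
n=7: →3(L), so W
n=8: →1(L), so W
n=9: →2(L), so W
n=10: →3(L), so W
n=11: →3(L), so W
n=12: →8(W), 5(W), 4(W) — all W, so L
n=13: →9(W), 6(W), 5(W) — all W, so L
n=14: →10(W), 7(W), 6(W) — all W, so L
n=15: →11(W), 8(W), 7(W) — all W, so L
n=16: →12(L), so W
n=17: →13(L), so W
n=18: →14(L), so W
n=19: →15(L), so W
n=20: →13(L), so W
n=21: →14(L), so W
n=22: →15(L), so W
n=23: →15(L), so W
n=24: →20(W), 17(W), 16(W) — all W, so L
n=25: →21(W), 18(W), 17(W) — all W, so L
n=26: →22(W), 19(W), 18(W) — all W, so L
n=27: →23(W), 20(W), 19(W) — all W, so L
n=28: →24(L), so W
n=29: →25(L), so W
n=30: →26(L), so W
n=31: →27(L), so W
n=32: →25(L), so W
n=33: →26(L), so W
n=34: →27(L), so W
n=35: →27(L), so W
n=36: →32(W), 29(W), 28(W) — all W, so L
n=37: →33(W), 30(W), 29(W) — all W, so L
n=38: →34(W), 31(W), 30(W) — all W, so L
n=39: →35(W), 32(W), 31(W) — all W, so L
The losing starting values of n are exactly the entries labelled L in this table (16 of them).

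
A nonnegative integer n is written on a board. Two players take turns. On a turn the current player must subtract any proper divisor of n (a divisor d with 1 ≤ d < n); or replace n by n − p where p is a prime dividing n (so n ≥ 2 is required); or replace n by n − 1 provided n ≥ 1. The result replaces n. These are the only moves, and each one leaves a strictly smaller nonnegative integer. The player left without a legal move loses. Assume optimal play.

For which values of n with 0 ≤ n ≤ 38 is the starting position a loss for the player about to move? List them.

0, 4, 9, 14, 20, 26, 32, 35, 38

Compute win/loss labels from the base case upward. A position with no move is L. Any other position is W if it can reach an L in one move, else L.
n=0: no move → L
n=1: can move to 0, which is L ⇒ W
n=2: can move to 0, which is L ⇒ W
n=3: can move to 0, which is L ⇒ W
n=4: moves to 2(W), 3(W); every one is W ⇒ L
n=5: can move to 0, which is L ⇒ W
n=6: can move to 4, which is L ⇒ W
n=7: can move to 0, which is L ⇒ W
n=8: can move to 4, which is L ⇒ W
n=9: moves to 6(W), 8(W); every one is W ⇒ L
n=10: can move to 9, which is L ⇒ W
n=11: can move to 0, which is L ⇒ W
n=12: can move to 9, which is L ⇒ W
n=13: can move to 0, which is L ⇒ W
n=14: moves to 7(W), 12(W), 13(W); every one is W ⇒ L
n=15: can move to 14, which is L ⇒ W
n=16: can move to 14, which is L ⇒ W
n=17: can move to 0, which is L ⇒ W
n=18: can move to 9, which is L ⇒ W
n=19: can move to 0, which is L ⇒ W
n=20: moves to 10(W), 15(W), 16(W), 18(W), 19(W); every one is W ⇒ L
n=21: can move to 14, which is L ⇒ W
n=22: can move to 20, which is L ⇒ W
n=23: can move to 0, which is L ⇒ W
n=24: can move to 20, which is L ⇒ W
n=25: can move to 20, which is L ⇒ W
n=26: moves to 13(W), 24(W), 25(W); every one is W ⇒ L
n=27: can move to 26, which is L ⇒ W
n=28: can move to 14, which is L ⇒ W
n=29: can move to 0, which is L ⇒ W
n=30: can move to 20, which is L ⇒ W
n=31: can move to 0, which is L ⇒ W
n=32: moves to 16(W), 24(W), 28(W), 30(W), 31(W); every one is W ⇒ L
n=33: can move to 32, which is L ⇒ W
n=34: can move to 32, which is L ⇒ W
n=35: moves to 28(W), 30(W), 34(W); every one is W ⇒ L
n=36: can move to 32, which is L ⇒ W
n=37: can move to 0, which is L ⇒ W
n=38: moves to 19(W), 36(W), 37(W); every one is W ⇒ L
The losing starting values of n are exactly the entries labelled L in this table (9 of them).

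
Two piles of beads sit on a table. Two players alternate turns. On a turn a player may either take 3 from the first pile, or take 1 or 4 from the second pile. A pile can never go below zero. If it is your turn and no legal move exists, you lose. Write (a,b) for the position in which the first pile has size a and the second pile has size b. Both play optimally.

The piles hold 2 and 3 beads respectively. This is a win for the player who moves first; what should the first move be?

Label each position W (a win for the player to move) or L (a loss). A position with no legal move is L; any other position is W exactly when some move reaches an L, and L when every move reaches a W.
No move ever increases a pile, so every position that can arise here has a ≤ 2 and b ≤ 3; it is enough to label the cells with 0 ≤ a ≤ 2 and 0 ≤ b ≤ 3.
Every move lowers a or b (never raises either), so fill the grid row by row in increasing a, and left to right within a row: each cell's successors are then already labelled.
      b=0  b=1  b=2  b=3
a=0:    L    W    L    W
a=1:    L    W    L    W
a=2:    L    W    L    W
Cells with no legal move (terminal, hence L): (0,0), (1,0), (2,0).
The remaining L cells, each justified by listing all of its moves:
(0,2): →(0,1)(W) only, which is W, so L
(1,2): →(1,1)(W) only, which is W, so L
(2,2): →(2,1)(W) only, which is W, so L
Every other cell has at least one move into one of the L cells above, so it is W.
From (2,3), the L positions reachable in one move are: (2,2).

Move to (2,2).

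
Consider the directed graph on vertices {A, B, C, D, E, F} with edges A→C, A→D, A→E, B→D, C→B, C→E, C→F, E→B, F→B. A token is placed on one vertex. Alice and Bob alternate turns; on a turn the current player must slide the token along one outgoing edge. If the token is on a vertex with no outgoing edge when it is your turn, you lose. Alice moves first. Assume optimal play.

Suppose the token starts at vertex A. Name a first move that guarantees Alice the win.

Move to E.

Build the W/L table. Terminal = L. A non-terminal position is W if it has a move to some L; otherwise it is L.
Every edge goes from a vertex to one that appears earlier in the order D, B, E, F, C, A, so processing vertices in that order labels each vertex after all of its successors.
D: no outgoing edge → L
B: reaches L-position D → W
E: only reaches B(W), which is W → L
F: only reaches B(W), which is W → L
C: reaches L-position F → W
A: reaches L-position E → W
From A, the L positions reachable in one move are: E, D. Any move reaching one of these is winning.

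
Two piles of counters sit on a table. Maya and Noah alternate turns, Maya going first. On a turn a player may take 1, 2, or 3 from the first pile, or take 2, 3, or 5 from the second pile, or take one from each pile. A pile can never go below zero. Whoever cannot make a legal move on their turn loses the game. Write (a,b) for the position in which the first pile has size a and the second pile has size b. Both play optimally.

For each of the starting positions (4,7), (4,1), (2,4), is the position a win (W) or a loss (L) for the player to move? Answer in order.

(4,7): L, (4,1): L, (2,4): W

Build the W/L table. Terminal = L. A non-terminal position is W if it has a move to some L; otherwise it is L.
No move ever increases a pile, so every position that can arise here has a ≤ 4 and b ≤ 7; it is enough to label the cells with 0 ≤ a ≤ 4 and 0 ≤ b ≤ 7.
Every move lowers a or b (never raises either), so fill the grid row by row in increasing a, and left to right within a row: each cell's successors are then already labelled.
      b=0  b=1  b=2  b=3  b=4  b=5  b=6  b=7
a=0:    L    L    W    W    W    W    W    L
a=1:    W    W    W    L    L    W    W    W
a=2:    W    W    L    W    W    W    L    W
a=3:    W    W    W    W    W    L    W    W
a=4:    L    L    W    W    W    W    W    L
Cells with no legal move (terminal, hence L): (0,0), (0,1).
The remaining L cells, each justified by listing all of its moves:
(0,7): →(0,5)(W), (0,4)(W), (0,2)(W) — all W, so L
(1,3): →(0,3)(W), (1,1)(W), (1,0)(W), (0,2)(W) — all W, so L
(1,4): →(0,4)(W), (1,2)(W), (1,1)(W), (0,3)(W) — all W, so L
(2,2): →(1,2)(W), (0,2)(W), (2,0)(W), (1,1)(W) — all W, so L
(2,6): →(1,6)(W), (0,6)(W), (2,4)(W), (2,3)(W), (2,1)(W), (1,5)(W) — all W, so L
(3,5): →(2,5)(W), (1,5)(W), (0,5)(W), (3,3)(W), (3,2)(W), (3,0)(W), (2,4)(W) — all W, so L
(4,0): →(3,0)(W), (2,0)(W), (1,0)(W) — all W, so L
(4,1): →(3,1)(W), (2,1)(W), (1,1)(W), (3,0)(W) — all W, so L
(4,7): →(3,7)(W), (2,7)(W), (1,7)(W), (4,5)(W), (4,4)(W), (4,2)(W), (3,6)(W) — all W, so L
Every other cell has at least one move into one of the L cells above, so it is W.
(4,7): one of the L cells justified above, so L
(4,1): one of the L cells justified above, so L
(2,4): the move to (1,4) reaches an L cell, so W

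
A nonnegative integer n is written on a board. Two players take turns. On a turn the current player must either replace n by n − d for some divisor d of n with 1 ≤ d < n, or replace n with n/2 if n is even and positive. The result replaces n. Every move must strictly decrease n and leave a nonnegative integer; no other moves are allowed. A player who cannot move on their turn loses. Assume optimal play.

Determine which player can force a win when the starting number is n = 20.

Use the standard recursion: the mover loses at a terminal position; elsewhere, the mover wins exactly when some move hands the opponent an L position.
n=0: no move → L
n=1: no move → L
n=2: W (go to 1, an L position)
n=3: L (sole option 2(W) is W)
n=4: W (go to 3, an L position)
n=5: L (sole option 4(W) is W)
n=6: W (go to 3, an L position)
n=7: L (sole option 6(W) is W)
n=8: W (go to 7, an L position)
n=9: L (options 6(W), 8(W) are all W)
n=10: W (go to 5, an L position)
n=11: L (sole option 10(W) is W)
n=12: W (go to 9, an L position)
n=13: L (sole option 12(W) is W)
n=14: W (go to 7, an L position)
n=15: L (options 10(W), 12(W), 14(W) are all W)
n=16: W (go to 15, an L position)
n=17: L (sole option 16(W) is W)
n=18: W (go to 9, an L position)
n=19: L (sole option 18(W) is W)
n=20: W (go to 15, an L position)
The starting position 20 is W: the player to move should move to 15, handing over an L position.

The first player wins.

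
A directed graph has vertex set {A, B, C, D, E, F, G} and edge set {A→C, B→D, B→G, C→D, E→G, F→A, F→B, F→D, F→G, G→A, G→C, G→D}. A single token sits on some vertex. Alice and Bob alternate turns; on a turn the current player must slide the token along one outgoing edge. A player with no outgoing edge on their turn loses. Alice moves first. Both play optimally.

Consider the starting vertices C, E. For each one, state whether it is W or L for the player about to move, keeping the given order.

Compute win/loss labels from the base case upward. A position with no move is L. Any other position is W if it can reach an L in one move, else L.
Every edge goes from a vertex to one that appears earlier in the order D, C, A, G, B, E, F, so processing vertices in that order labels each vertex after all of its successors.
D: no outgoing edge → L
C: can move to D, which is L ⇒ W
A: the only move is to C(W), a W ⇒ L
G: can move to A, which is L ⇒ W
B: can move to D, which is L ⇒ W
E: the only move is to G(W), a W ⇒ L
F: can move to A, which is L ⇒ W

C: W, E: L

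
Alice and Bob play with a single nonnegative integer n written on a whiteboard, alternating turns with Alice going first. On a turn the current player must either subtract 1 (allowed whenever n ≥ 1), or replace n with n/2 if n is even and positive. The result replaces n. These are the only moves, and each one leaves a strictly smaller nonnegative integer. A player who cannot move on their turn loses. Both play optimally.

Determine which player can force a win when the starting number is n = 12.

Positions with no move are L. A position that does have a move is losing for the player to move precisely when every available move leads to a winning position for the opponent. Fill in the labels:
n=0: no move → L
n=1: reaches L-position 0 → W
n=2: only reaches 1(W), which is W → L
n=3: reaches L-position 2 → W
n=4: reaches L-position 2 → W
n=5: only reaches 4(W), which is W → L
n=6: reaches L-position 5 → W
n=7: only reaches 6(W), which is W → L
n=8: reaches L-position 7 → W
n=9: only reaches 8(W), which is W → L
n=10: reaches L-position 5 → W
n=11: only reaches 10(W), which is W → L
n=12: reaches L-position 11 → W
The starting position 12 is W: Alice should move to 11, handing over an L position.

Alice wins.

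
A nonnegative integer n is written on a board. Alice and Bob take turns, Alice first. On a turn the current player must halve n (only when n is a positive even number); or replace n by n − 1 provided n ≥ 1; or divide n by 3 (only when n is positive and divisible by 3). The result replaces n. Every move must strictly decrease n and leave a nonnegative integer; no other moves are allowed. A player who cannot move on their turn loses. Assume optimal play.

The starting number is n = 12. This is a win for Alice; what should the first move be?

Move to 11.

Classify positions by backward induction: terminal positions (no move available) are L. From any other position, the mover wins iff some move reaches an L.
n=0: no move → L
n=1: reaches L-position 0 → W
n=2: only reaches 1(W), which is W → L
n=3: reaches L-position 2 → W
n=4: reaches L-position 2 → W
n=5: only reaches 4(W), which is W → L
n=6: reaches L-position 2 → W
n=7: only reaches 6(W), which is W → L
n=8: reaches L-position 7 → W
n=9: only reaches 3(W), 8(W), all W → L
n=10: reaches L-position 5 → W
n=11: only reaches 10(W), which is W → L
n=12: reaches L-position 11 → W
From 12, the L positions reachable in one move are: 11.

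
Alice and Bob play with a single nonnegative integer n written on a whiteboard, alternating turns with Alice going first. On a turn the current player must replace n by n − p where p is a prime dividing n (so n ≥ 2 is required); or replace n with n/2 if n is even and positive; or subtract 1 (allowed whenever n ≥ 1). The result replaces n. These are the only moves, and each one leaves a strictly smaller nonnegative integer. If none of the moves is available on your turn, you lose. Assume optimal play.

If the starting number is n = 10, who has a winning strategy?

Alice wins.

Use the standard recursion: the mover loses at a terminal position; elsewhere, the mover wins exactly when some move hands the opponent an L position.
n=0: no move → L
n=1: reaches L-position 0 → W
n=2: reaches L-position 0 → W
n=3: reaches L-position 0 → W
n=4: only reaches 2(W), 3(W), all W → L
n=5: reaches L-position 0 → W
n=6: reaches L-position 4 → W
n=7: reaches L-position 0 → W
n=8: reaches L-position 4 → W
n=9: only reaches 6(W), 8(W), all W → L
n=10: reaches L-position 9 → W
From 10 Alice can move to 9, reaching an L position.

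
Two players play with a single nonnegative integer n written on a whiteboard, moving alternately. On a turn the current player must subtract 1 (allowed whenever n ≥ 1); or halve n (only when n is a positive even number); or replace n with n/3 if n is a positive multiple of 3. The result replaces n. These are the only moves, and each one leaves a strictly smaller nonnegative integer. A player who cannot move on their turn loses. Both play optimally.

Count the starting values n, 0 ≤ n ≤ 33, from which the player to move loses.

13

Use the standard recursion: the mover loses at a terminal position; elsewhere, the mover wins exactly when some move hands the opponent an L position.
n=0: no move → L
n=1: W (go to 0, an L position)
n=2: L (sole option 1(W) is W)
n=3: W (go to 2, an L position)
n=4: W (go to 2, an L position)
n=5: L (sole option 4(W) is W)
n=6: W (go to 2, an L position)
n=7: L (sole option 6(W) is W)
n=8: W (go to 7, an L position)
n=9: L (options 3(W), 8(W) are all W)
n=10: W (go to 5, an L position)
n=11: L (sole option 10(W) is W)
n=12: W (go to 11, an L position)
n=13: L (sole option 12(W) is W)
n=14: W (go to 7, an L position)
n=15: W (go to 5, an L position)
n=16: L (options 8(W), 15(W) are all W)
n=17: W (go to 16, an L position)
n=18: W (go to 9, an L position)
n=19: L (sole option 18(W) is W)
n=20: W (go to 19, an L position)
n=21: W (go to 7, an L position)
n=22: W (go to 11, an L position)
n=23: L (sole option 22(W) is W)
n=24: W (go to 23, an L position)
n=25: L (sole option 24(W) is W)
n=26: W (go to 13, an L position)
n=27: W (go to 9, an L position)
n=28: L (options 14(W), 27(W) are all W)
n=29: W (go to 28, an L position)
n=30: L (options 10(W), 15(W), 29(W) are all W)
n=31: W (go to 30, an L position)
n=32: W (go to 16, an L position)
n=33: W (go to 11, an L position)
L entries with 0 ≤ n ≤ 33: n = 0, 2, 5, 7, 9, 11, 13, 16, 19, 23, 25, 28, 30; that makes 13.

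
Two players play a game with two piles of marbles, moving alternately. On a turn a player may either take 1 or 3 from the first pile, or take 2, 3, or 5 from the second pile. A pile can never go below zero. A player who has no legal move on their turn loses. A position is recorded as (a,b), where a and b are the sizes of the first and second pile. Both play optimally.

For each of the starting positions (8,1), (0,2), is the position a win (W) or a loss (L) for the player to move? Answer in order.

Work bottom-up. With no move the player to move loses. Otherwise the position is W if at least one move leads to an L position for the opponent, and L if every move leads to a W.
No move ever increases a pile, so every position that can arise here has a ≤ 8 and b ≤ 2; it is enough to label the cells with 0 ≤ a ≤ 8 and 0 ≤ b ≤ 2.
Every move lowers a or b (never raises either), so fill the grid row by row in increasing a, and left to right within a row: each cell's successors are then already labelled.
      b=0  b=1  b=2
a=0:    L    L    W
a=1:    W    W    L
a=2:    L    L    W
a=3:    W    W    L
a=4:    L    L    W
a=5:    W    W    L
a=6:    L    L    W
a=7:    W    W    L
a=8:    L    L    W
Cells with no legal move (terminal, hence L): (0,0), (0,1).
The remaining L cells, each justified by listing all of its moves:
(1,2): moves to (0,2)(W), (1,0)(W); every one is W ⇒ L
(2,0): the only move is to (1,0)(W), a W ⇒ L
(2,1): the only move is to (1,1)(W), a W ⇒ L
(3,2): moves to (2,2)(W), (0,2)(W), (3,0)(W); every one is W ⇒ L
(4,0): moves to (3,0)(W), (1,0)(W); every one is W ⇒ L
(4,1): moves to (3,1)(W), (1,1)(W); every one is W ⇒ L
(5,2): moves to (4,2)(W), (2,2)(W), (5,0)(W); every one is W ⇒ L
(6,0): moves to (5,0)(W), (3,0)(W); every one is W ⇒ L
(6,1): moves to (5,1)(W), (3,1)(W); every one is W ⇒ L
(7,2): moves to (6,2)(W), (4,2)(W), (7,0)(W); every one is W ⇒ L
(8,0): moves to (7,0)(W), (5,0)(W); every one is W ⇒ L
(8,1): moves to (7,1)(W), (5,1)(W); every one is W ⇒ L
Every other cell has at least one move into one of the L cells above, so it is W.
(8,1): one of the L cells justified above, so L
(0,2): the move to (0,0) reaches an L cell, so W

(8,1): L, (0,2): W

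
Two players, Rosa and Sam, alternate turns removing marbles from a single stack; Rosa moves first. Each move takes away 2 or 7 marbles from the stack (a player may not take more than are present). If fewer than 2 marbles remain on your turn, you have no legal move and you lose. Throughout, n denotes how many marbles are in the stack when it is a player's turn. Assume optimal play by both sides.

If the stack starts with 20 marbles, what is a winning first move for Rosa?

Remove 2, leaving 18.

Positions with no move are L. A position that does have a move is losing for the player to move precisely when every available move leads to a winning position for the opponent. Fill in the labels:
n=0: no move → L
n=1: no move → L
n=2: can move to 0, which is L ⇒ W
n=3: can move to 1, which is L ⇒ W
n=4: the only move is to 2(W), a W ⇒ L
n=5: the only move is to 3(W), a W ⇒ L
n=6: can move to 4, which is L ⇒ W
n=7: can move to 5, which is L ⇒ W
n=8: can move to 1, which is L ⇒ W
n=9: moves to 7(W), 2(W); every one is W ⇒ L
n=10: moves to 8(W), 3(W); every one is W ⇒ L
n=11: can move to 9, which is L ⇒ W
n=12: can move to 10, which is L ⇒ W
n=13: moves to 11(W), 6(W); every one is W ⇒ L
n=14: moves to 12(W), 7(W); every one is W ⇒ L
n=15: can move to 13, which is L ⇒ W
n=16: can move to 14, which is L ⇒ W
n=17: can move to 10, which is L ⇒ W
n=18: moves to 16(W), 11(W); every one is W ⇒ L
n=19: moves to 17(W), 12(W); every one is W ⇒ L
n=20: can move to 18, which is L ⇒ W
From 20, the L positions reachable in one move are: 18, 13. Any move reaching one of these is winning.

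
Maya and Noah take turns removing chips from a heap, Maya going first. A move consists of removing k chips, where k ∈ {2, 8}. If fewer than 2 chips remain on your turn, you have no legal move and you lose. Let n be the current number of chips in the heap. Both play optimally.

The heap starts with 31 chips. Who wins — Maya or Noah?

Noah wins.

Label each position W (a win for the player to move) or L (a loss). A position with no legal move is L; any other position is W exactly when some move reaches an L, and L when every move reaches a W.
n=0: no move → L
n=1: no move → L
n=2: W (go to 0, an L position)
n=3: W (go to 1, an L position)
n=4: L (sole option 2(W) is W)
n=5: L (sole option 3(W) is W)
n=6: W (go to 4, an L position)
n=7: W (go to 5, an L position)
n=8: W (go to 0, an L position)
n=9: W (go to 1, an L position)
n=10: L (options 8(W), 2(W) are all W)
n=11: L (options 9(W), 3(W) are all W)
n=12: W (go to 10, an L position)
n=13: W (go to 11, an L position)
n=14: L (options 12(W), 6(W) are all W)
n=15: L (options 13(W), 7(W) are all W)
n=16: W (go to 14, an L position)
n=17: W (go to 15, an L position)
n=18: W (go to 10, an L position)
n=19: W (go to 11, an L position)
n=20: L (options 18(W), 12(W) are all W)
n=21: L (options 19(W), 13(W) are all W)
n=22: W (go to 20, an L position)
n=23: W (go to 21, an L position)
n=24: L (options 22(W), 16(W) are all W)
n=25: L (options 23(W), 17(W) are all W)
n=26: W (go to 24, an L position)
n=27: W (go to 25, an L position)
n=28: W (go to 20, an L position)
n=29: W (go to 21, an L position)
n=30: L (options 28(W), 22(W) are all W)
n=31: L (options 29(W), 23(W) are all W)
The starting position 31 is L: whatever Maya does, the opponent receives a W position.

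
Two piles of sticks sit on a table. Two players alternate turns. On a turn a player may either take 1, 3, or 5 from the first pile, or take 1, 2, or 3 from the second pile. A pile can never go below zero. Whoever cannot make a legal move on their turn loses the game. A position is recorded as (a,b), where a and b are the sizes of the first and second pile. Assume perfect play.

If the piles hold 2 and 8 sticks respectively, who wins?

The second player wins.

Label each position W (a win for the player to move) or L (a loss). A position with no legal move is L; any other position is W exactly when some move reaches an L, and L when every move reaches a W.
No move ever increases a pile, so every position that can arise here has a ≤ 2 and b ≤ 8; it is enough to label the cells with 0 ≤ a ≤ 2 and 0 ≤ b ≤ 8.
Every move lowers a or b (never raises either), so fill the grid row by row in increasing a, and left to right within a row: each cell's successors are then already labelled.
      b=0  b=1  b=2  b=3  b=4  b=5  b=6  b=7  b=8
a=0:    L    W    W    W    L    W    W    W    L
a=1:    W    L    W    W    W    L    W    W    W
a=2:    L    W    W    W    L    W    W    W    L
Cells with no legal move (terminal, hence L): (0,0).
The remaining L cells, each justified by listing all of its moves:
(0,4): L (options (0,3)(W), (0,2)(W), (0,1)(W) are all W)
(0,8): L (options (0,7)(W), (0,6)(W), (0,5)(W) are all W)
(1,1): L (options (0,1)(W), (1,0)(W) are all W)
(1,5): L (options (0,5)(W), (1,4)(W), (1,3)(W), (1,2)(W) are all W)
(2,0): L (sole option (1,0)(W) is W)
(2,4): L (options (1,4)(W), (2,3)(W), (2,2)(W), (2,1)(W) are all W)
(2,8): L (options (1,8)(W), (2,7)(W), (2,6)(W), (2,5)(W) are all W)
Every other cell has at least one move into one of the L cells above, so it is W.
Every move from (2,8) reaches a W position, so the mover loses.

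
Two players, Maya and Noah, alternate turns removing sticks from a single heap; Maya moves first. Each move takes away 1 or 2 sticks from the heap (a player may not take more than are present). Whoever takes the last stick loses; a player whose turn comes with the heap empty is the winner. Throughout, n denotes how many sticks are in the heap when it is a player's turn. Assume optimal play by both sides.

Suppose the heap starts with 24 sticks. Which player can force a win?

Classify positions by backward induction: terminal positions (no move available) are W. From any other position, the mover wins iff some move reaches an L.
n=0: no move; the opponent has just taken the last stick and therefore loses → W
n=1: L (sole option 0(W) is W)
n=2: W (go to 1, an L position)
n=3: W (go to 1, an L position)
n=4: L (options 3(W), 2(W) are all W)
n=5: W (go to 4, an L position)
n=6: W (go to 4, an L position)
n=7: L (options 6(W), 5(W) are all W)
n=8: W (go to 7, an L position)
n=9: W (go to 7, an L position)
n=10: L (options 9(W), 8(W) are all W)
n=11: W (go to 10, an L position)
n=12: W (go to 10, an L position)
n=13: L (options 12(W), 11(W) are all W)
n=14: W (go to 13, an L position)
n=15: W (go to 13, an L position)
n=16: L (options 15(W), 14(W) are all W)
n=17: W (go to 16, an L position)
n=18: W (go to 16, an L position)
n=19: L (options 18(W), 17(W) are all W)
n=20: W (go to 19, an L position)
n=21: W (go to 19, an L position)
n=22: L (options 21(W), 20(W) are all W)
n=23: W (go to 22, an L position)
n=24: W (go to 22, an L position)
The starting position 24 is W: Maya should remove 2, leaving 22, handing over an L position.

Maya wins.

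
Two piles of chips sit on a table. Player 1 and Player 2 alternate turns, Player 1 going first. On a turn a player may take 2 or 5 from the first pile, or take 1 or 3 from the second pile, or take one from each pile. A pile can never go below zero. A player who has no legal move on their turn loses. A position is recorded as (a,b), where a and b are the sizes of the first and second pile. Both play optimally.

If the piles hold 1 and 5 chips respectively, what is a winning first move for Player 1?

Compute win/loss labels from the base case upward. A position with no move is L. Any other position is W if it can reach an L in one move, else L.
No move ever increases a pile, so every position that can arise here has a ≤ 1 and b ≤ 5; it is enough to label the cells with 0 ≤ a ≤ 1 and 0 ≤ b ≤ 5.
Every move lowers a or b (never raises either), so fill the grid row by row in increasing a, and left to right within a row: each cell's successors are then already labelled.
      b=0  b=1  b=2  b=3  b=4  b=5
a=0:    L    W    L    W    L    W
a=1:    L    W    L    W    L    W
Cells with no legal move (terminal, hence L): (0,0), (1,0).
The remaining L cells, each justified by listing all of its moves:
(0,2): the only move is to (0,1)(W), a W ⇒ L
(0,4): moves to (0,3)(W), (0,1)(W); every one is W ⇒ L
(1,2): moves to (1,1)(W), (0,1)(W); every one is W ⇒ L
(1,4): moves to (1,3)(W), (1,1)(W), (0,3)(W); every one is W ⇒ L
Every other cell has at least one move into one of the L cells above, so it is W.
From (1,5), the L positions reachable in one move are: (1,4), (1,2), (0,4). Any move reaching one of these is winning.

Move to (1,4).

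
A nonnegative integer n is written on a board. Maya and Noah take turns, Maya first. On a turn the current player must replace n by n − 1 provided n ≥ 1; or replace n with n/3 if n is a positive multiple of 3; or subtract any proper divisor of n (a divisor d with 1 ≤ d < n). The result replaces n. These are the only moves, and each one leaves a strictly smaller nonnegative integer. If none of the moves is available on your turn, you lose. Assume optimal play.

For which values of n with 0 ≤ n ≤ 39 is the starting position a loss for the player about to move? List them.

0, 2, 5, 7, 9, 11, 13, 16, 19, 23, 25, 28, 31, 34, 37

Work bottom-up. With no move the player to move loses. Otherwise the position is W if at least one move leads to an L position for the opponent, and L if every move leads to a W.
n=0: no move → L
n=1: →0(L), so W
n=2: →1(W) only, which is W, so L
n=3: →2(L), so W
n=4: →2(L), so W
n=5: →4(W) only, which is W, so L
n=6: →2(L), so W
n=7: →6(W) only, which is W, so L
n=8: →7(L), so W
n=9: →3(W), 6(W), 8(W) — all W, so L
n=10: →5(L), so W
n=11: →10(W) only, which is W, so L
n=12: →9(L), so W
n=13: →12(W) only, which is W, so L
n=14: →7(L), so W
n=15: →5(L), so W
n=16: →8(W), 12(W), 14(W), 15(W) — all W, so L
n=17: →16(L), so W
n=18: →9(L), so W
n=19: →18(W) only, which is W, so L
n=20: →16(L), so W
n=21: →7(L), so W
n=22: →11(L), so W
n=23: →22(W) only, which is W, so L
n=24: →16(L), so W
n=25: →20(W), 24(W) — all W, so L
n=26: →13(L), so W
n=27: →9(L), so W
n=28: →14(W), 21(W), 24(W), 26(W), 27(W) — all W, so L
n=29: →28(L), so W
n=30: →25(L), so W
n=31: →30(W) only, which is W, so L
n=32: →16(L), so W
n=33: →11(L), so W
n=34: →17(W), 32(W), 33(W) — all W, so L
n=35: →28(L), so W
n=36: →34(L), so W
n=37: →36(W) only, which is W, so L
n=38: →19(L), so W
n=39: →13(L), so W
The losing starting values of n are exactly the entries labelled L in this table (15 of them).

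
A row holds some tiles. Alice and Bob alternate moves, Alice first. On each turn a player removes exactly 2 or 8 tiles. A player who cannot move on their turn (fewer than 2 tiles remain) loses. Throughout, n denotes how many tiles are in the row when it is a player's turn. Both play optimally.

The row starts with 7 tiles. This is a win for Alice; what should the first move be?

Remove 2, leaving 5.

Use the standard recursion: the mover loses at a terminal position; elsewhere, the mover wins exactly when some move hands the opponent an L position.
n=0: no move → L
n=1: no move → L
n=2: reaches L-position 0 → W
n=3: reaches L-position 1 → W
n=4: only reaches 2(W), which is W → L
n=5: only reaches 3(W), which is W → L
n=6: reaches L-position 4 → W
n=7: reaches L-position 5 → W
From 7, the L positions reachable in one move are: 5.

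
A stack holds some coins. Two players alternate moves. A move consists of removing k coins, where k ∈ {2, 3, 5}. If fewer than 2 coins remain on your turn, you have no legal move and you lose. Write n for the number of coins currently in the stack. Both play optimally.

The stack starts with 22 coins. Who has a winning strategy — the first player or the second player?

The second player wins.

Use the standard recursion: the mover loses at a terminal position; elsewhere, the mover wins exactly when some move hands the opponent an L position.
n=0: no move → L
n=1: no move → L
n=2: W (go to 0, an L position)
n=3: W (go to 1, an L position)
n=4: W (go to 1, an L position)
n=5: W (go to 0, an L position)
n=6: W (go to 1, an L position)
n=7: L (options 5(W), 4(W), 2(W) are all W)
n=8: L (options 6(W), 5(W), 3(W) are all W)
n=9: W (go to 7, an L position)
n=10: W (go to 8, an L position)
n=11: W (go to 8, an L position)
n=12: W (go to 7, an L position)
n=13: W (go to 8, an L position)
n=14: L (options 12(W), 11(W), 9(W) are all W)
n=15: L (options 13(W), 12(W), 10(W) are all W)
n=16: W (go to 14, an L position)
n=17: W (go to 15, an L position)
n=18: W (go to 15, an L position)
n=19: W (go to 14, an L position)
n=20: W (go to 15, an L position)
n=21: L (options 19(W), 18(W), 16(W) are all W)
n=22: L (options 20(W), 19(W), 17(W) are all W)
Every move from 22 reaches a W position, so the mover loses.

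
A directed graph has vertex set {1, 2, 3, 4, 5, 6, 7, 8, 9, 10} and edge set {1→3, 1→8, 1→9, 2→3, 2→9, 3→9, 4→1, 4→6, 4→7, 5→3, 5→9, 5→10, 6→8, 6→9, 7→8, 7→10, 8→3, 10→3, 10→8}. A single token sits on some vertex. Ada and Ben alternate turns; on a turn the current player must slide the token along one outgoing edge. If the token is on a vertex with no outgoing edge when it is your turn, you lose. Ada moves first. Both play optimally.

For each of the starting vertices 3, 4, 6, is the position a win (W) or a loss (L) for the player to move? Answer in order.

3: W, 4: L, 6: W

Work bottom-up. With no move the player to move loses. Otherwise the position is W if at least one move leads to an L position for the opponent, and L if every move leads to a W.
Every edge goes from a vertex to one that appears earlier in the order 9, 3, 8, 10, 1, 6, 2, 7, 5, 4, so processing vertices in that order labels each vertex after all of its successors.
9: no outgoing edge → L
3: can move to 9, which is L ⇒ W
8: the only move is to 3(W), a W ⇒ L
10: can move to 8, which is L ⇒ W
1: can move to 8, which is L ⇒ W
6: can move to 8, which is L ⇒ W
2: can move to 9, which is L ⇒ W
7: can move to 8, which is L ⇒ W
5: can move to 9, which is L ⇒ W
4: moves to 7(W), 6(W), 1(W); every one is W ⇒ L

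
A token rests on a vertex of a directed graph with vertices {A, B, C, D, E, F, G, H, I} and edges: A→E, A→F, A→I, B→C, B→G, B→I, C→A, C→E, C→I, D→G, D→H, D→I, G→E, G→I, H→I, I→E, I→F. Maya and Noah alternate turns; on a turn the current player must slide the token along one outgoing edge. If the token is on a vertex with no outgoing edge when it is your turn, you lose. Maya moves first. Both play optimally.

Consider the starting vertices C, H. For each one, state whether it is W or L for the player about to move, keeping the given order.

Positions with no move are L. A position that does have a move is losing for the player to move precisely when every available move leads to a winning position for the opponent. Fill in the labels:
Every edge goes from a vertex to one that appears earlier in the order F, E, I, H, A, C, G, B, D, so processing vertices in that order labels each vertex after all of its successors.
F: no outgoing edge → L
E: no outgoing edge → L
I: →E(L), so W
H: →I(W) only, which is W, so L
A: →E(L), so W
C: →E(L), so W
G: →E(L), so W
B: →G(W), C(W), I(W) — all W, so L
D: →H(L), so W

C: W, H: L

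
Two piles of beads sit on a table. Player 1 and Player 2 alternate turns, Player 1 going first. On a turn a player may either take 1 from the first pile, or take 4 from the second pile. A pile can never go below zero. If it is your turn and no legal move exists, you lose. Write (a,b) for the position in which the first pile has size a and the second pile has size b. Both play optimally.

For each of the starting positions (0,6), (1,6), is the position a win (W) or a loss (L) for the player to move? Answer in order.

(0,6): W, (1,6): L

Label each position W (a win for the player to move) or L (a loss). A position with no legal move is L; any other position is W exactly when some move reaches an L, and L when every move reaches a W.
No move ever increases a pile, so every position that can arise here has a ≤ 1 and b ≤ 6; it is enough to label the cells with 0 ≤ a ≤ 1 and 0 ≤ b ≤ 6.
Every move lowers a or b (never raises either), so fill the grid row by row in increasing a, and left to right within a row: each cell's successors are then already labelled.
      b=0  b=1  b=2  b=3  b=4  b=5  b=6
a=0:    L    L    L    L    W    W    W
a=1:    W    W    W    W    L    L    L
Cells with no legal move (terminal, hence L): (0,0), (0,1), (0,2), (0,3).
The remaining L cells, each justified by listing all of its moves:
(1,4): L (options (0,4)(W), (1,0)(W) are all W)
(1,5): L (options (0,5)(W), (1,1)(W) are all W)
(1,6): L (options (0,6)(W), (1,2)(W) are all W)
Every other cell has at least one move into one of the L cells above, so it is W.
(0,6): the move to (0,2) reaches an L cell, so W
(1,6): one of the L cells justified above, so L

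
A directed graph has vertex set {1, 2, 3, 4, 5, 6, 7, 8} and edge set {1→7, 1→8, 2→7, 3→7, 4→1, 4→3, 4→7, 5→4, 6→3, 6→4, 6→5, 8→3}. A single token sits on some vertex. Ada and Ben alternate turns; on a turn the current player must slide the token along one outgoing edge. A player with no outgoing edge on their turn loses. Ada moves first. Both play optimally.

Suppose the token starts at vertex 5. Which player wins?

Ben wins.

Positions with no move are L. A position that does have a move is losing for the player to move precisely when every available move leads to a winning position for the opponent. Fill in the labels:
Every edge goes from a vertex to one that appears earlier in the order 7, 3, 8, 1, 2, 4, 5, 6, so processing vertices in that order labels each vertex after all of its successors.
7: no outgoing edge → L
3: →7(L), so W
8: →3(W) only, which is W, so L
1: →8(L), so W
2: →7(L), so W
4: →7(L), so W
5: →4(W) only, which is W, so L
6: →5(L), so W
The starting position 5 is L: whatever Ada does, the opponent receives a W position.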